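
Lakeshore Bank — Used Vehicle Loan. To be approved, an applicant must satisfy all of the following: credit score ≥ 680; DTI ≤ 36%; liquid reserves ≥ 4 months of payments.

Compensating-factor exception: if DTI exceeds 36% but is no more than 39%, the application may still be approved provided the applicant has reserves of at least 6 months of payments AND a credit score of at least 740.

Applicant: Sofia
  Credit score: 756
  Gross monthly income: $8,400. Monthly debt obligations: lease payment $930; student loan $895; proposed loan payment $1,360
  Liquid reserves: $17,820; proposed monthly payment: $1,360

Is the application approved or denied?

Approved

Credit score 756 ≥ 680 (meets base)
Total debts = (930 + 895 + 1,360) = 3,185. DTI: 3,185 ÷ 8,400 = 37.9%, over the 36% base limit.
Reserves: 17,820 ÷ 1,360 = 13.1 months (meets 4-month minimum)
37.9% falls in the override range (36%–39%), so the compensating-factor test applies.
Reserves 13.1 ≥ 6 months; credit score 756 ≥ 740.
Both override conditions satisfied; DTI exception granted.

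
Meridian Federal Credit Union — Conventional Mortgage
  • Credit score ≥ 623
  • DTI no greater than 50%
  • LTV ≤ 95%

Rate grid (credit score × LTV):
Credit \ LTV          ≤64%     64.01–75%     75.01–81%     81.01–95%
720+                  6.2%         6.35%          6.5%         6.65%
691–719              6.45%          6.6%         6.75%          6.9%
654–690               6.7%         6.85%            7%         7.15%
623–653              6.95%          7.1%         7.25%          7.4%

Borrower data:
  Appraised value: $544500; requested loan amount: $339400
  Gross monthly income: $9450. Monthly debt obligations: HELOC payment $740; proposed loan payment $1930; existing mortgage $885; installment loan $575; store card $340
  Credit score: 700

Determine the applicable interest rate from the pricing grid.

6.45%

Credit score 700 ≥ 623; Total monthly debts = (740 + 1,930 + 885 + 575 + 340) = 4,470. Debt-to-income = 4,470/9,450 = 47.3% — meets 50% limit
LTV = 339,400/544,500 = 62.3% ≤ 95%
Row: 700 falls in 691–719. Column: 62.3% falls in ≤64%. Rate = 6.45%.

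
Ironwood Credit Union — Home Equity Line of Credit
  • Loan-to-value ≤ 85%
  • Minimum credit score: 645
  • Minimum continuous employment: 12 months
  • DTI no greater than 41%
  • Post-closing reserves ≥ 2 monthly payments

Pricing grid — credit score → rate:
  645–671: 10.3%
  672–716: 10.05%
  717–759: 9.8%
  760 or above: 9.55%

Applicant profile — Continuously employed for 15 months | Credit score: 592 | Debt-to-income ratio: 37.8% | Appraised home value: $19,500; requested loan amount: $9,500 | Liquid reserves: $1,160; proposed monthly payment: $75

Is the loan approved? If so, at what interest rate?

Denied

Credit score 592 < 645 (below minimum)
Reserves = 1,160/75 = 15.5 months ≥ 2
DTI 37.8% is within the 41% limit
LTV: 9,500 ÷ 19,500 = 48.7%, within 85% cap
Employment 15 ≥ 12 months
Not all requirements met → denied.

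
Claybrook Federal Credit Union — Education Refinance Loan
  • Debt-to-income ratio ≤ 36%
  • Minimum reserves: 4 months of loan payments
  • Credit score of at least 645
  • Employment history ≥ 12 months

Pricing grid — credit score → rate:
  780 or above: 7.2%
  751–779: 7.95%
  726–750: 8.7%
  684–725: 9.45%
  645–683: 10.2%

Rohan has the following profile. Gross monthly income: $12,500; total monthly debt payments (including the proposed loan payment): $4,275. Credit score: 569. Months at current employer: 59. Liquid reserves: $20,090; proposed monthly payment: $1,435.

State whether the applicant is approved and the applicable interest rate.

Credit score 569 < 645 (below minimum)
Debt-to-income = 4,275/12,500 = 34.2% — meets 36% limit
Reserves: 20,090 ÷ 1,435 = 14.0 months (meets 4-month minimum)
Employment 59 ≥ 12 months
Not all requirements met → denied.

Denied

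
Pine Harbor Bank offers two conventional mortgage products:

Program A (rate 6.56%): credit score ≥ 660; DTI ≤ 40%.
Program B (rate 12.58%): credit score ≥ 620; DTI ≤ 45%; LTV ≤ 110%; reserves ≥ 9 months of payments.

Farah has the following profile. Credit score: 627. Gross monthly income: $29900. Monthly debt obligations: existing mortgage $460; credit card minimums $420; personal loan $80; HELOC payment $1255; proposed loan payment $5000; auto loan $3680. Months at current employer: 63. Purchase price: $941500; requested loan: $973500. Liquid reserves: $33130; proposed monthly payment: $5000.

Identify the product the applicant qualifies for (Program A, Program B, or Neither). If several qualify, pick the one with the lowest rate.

Total debts = (460 + 420 + 80 + 1,255 + 5,000 + 3,680) = 10,895; DTI = 10,895/29,900 = 36.4%.
LTV = 973,500/941,500 = 103.4%.
Reserves = 33,130/5,000 = 6.6 months.
Program A: score 627 < 660; DTI 36.4% ≤ 40% → does not qualify.
Program B: score 627 ≥ 620; DTI 36.4% ≤ 45%; LTV 103.4% ≤ 110%; reserves 6.6 < 9 mo → does not qualify.

Neither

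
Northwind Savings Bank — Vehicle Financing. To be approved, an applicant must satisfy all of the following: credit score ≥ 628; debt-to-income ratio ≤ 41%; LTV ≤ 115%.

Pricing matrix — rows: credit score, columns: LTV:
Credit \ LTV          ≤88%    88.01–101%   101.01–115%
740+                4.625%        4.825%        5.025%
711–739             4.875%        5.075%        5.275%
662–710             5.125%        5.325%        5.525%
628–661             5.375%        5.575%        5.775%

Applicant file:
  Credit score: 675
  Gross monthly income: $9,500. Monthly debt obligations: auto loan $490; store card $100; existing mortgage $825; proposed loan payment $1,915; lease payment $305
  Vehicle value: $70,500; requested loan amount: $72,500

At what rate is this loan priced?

5.525%

Credit score 675 ≥ 628; Total monthly debts = (490 + 100 + 825 + 1,915 + 305) = 3,635. Debt-to-income = 3,635/9,500 = 38.3% — meets 41% limit
LTV = 72,500/70,500 = 102.8% ≤ 115%
Credit 675 → row 662–710; LTV 102.8% → column 101.01–115%. Grid cell → 5.525%.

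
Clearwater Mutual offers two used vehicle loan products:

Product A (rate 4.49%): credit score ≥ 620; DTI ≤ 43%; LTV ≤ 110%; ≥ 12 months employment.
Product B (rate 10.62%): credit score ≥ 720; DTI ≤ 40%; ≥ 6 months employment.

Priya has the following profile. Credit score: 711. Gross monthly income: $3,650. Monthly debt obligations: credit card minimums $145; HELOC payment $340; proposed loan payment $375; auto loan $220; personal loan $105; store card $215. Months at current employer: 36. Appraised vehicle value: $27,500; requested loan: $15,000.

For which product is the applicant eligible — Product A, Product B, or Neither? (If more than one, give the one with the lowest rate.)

Product A

Total debts = (145 + 340 + 375 + 220 + 105 + 215) = 1,400; DTI = 1,400/3,650 = 38.4%.
LTV = 15,000/27,500 = 54.5%.
Product A: score 711 ≥ 620; DTI 38.4% ≤ 43%; LTV 54.5% ≤ 110%; employment 36 ≥ 12 mo → qualifies.
Product B: score 711 < 720; DTI 38.4% ≤ 40%; employment 36 ≥ 6 mo → does not qualify.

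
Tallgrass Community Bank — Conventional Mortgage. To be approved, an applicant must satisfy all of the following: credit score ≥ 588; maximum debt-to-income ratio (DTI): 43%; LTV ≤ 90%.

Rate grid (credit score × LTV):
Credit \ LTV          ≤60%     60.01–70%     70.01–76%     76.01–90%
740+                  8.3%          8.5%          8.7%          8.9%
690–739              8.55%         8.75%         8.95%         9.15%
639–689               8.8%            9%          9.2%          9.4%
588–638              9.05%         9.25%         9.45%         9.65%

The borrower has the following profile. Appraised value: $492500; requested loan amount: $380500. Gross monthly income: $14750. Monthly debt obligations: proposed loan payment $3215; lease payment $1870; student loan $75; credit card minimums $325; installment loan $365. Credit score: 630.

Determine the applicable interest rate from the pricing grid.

Credit score 630 ≥ 588; Total monthly debts = (3,215 + 1,870 + 75 + 325 + 365) = 5,850. Debt-to-income = 5,850/14,750 = 39.7% — meets 43% limit
LTV = 380,500/492,500 = 77.3% ≤ 90%
Credit 630 → row 588–638; LTV 77.3% → column 76.01–90%. Grid cell → 9.65%.

9.65%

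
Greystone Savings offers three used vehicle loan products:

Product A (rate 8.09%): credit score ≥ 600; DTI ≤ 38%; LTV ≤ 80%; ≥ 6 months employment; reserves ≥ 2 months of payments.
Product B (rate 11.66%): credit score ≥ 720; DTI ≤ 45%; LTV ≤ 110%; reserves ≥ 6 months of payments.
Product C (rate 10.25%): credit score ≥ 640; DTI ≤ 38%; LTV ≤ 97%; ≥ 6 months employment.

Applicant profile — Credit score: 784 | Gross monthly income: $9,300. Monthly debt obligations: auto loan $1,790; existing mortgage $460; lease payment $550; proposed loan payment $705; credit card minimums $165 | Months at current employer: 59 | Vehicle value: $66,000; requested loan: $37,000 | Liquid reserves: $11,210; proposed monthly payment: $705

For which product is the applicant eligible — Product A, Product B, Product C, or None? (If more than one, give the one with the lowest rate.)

Total debts = (1,790 + 460 + 550 + 705 + 165) = 3,670; DTI = 3,670/9,300 = 39.5%.
LTV = 37,000/66,000 = 56.1%.
Reserves = 11,210/705 = 15.9 months.
Product A: score 784 ≥ 600; DTI 39.5% > 38%; LTV 56.1% ≤ 80%; employment 59 ≥ 6 mo; reserves 15.9 ≥ 2 mo → does not qualify.
Product B: score 784 ≥ 720; DTI 39.5% ≤ 45%; LTV 56.1% ≤ 110%; reserves 15.9 ≥ 6 mo → qualifies.
Product C: score 784 ≥ 640; DTI 39.5% > 38%; LTV 56.1% ≤ 97%; employment 59 ≥ 6 mo → does not qualify.

Product B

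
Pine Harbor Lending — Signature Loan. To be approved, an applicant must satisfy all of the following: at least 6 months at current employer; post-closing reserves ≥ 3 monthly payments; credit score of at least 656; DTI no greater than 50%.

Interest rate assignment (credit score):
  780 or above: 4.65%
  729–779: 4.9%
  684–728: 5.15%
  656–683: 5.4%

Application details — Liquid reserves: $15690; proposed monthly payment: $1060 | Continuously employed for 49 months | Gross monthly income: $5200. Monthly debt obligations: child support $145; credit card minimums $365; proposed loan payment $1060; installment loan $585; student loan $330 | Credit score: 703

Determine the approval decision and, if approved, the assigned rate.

Approved at 5.15%

Credit score 703 ≥ 656 (meets minimum)
Employment 49 ≥ 6 months
Total monthly debts = (145 + 365 + 1,060 + 585 + 330) = 2,485. DTI: 2,485 ÷ 5,200 = 47.8%, within the 50% cap
Liquid reserves cover 15,690/1,060 = 14.8 months — ≥ 3 required
All requirements met. Score 703 falls in the 684–728 tier → 5.15%.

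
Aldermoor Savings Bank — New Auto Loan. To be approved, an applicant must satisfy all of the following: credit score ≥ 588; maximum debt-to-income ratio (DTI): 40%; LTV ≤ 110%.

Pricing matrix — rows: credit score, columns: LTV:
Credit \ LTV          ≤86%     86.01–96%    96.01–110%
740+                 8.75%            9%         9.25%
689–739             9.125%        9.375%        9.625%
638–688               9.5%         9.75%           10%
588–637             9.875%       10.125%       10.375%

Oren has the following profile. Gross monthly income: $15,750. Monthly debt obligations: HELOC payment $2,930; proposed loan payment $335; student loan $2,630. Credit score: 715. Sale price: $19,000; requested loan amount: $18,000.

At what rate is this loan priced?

9.375%

Credit score 715 ≥ 588; Total monthly debts = (2,930 + 335 + 2,630) = 5,895. DTI = 5,895/15,750 = 37.4% ≤ 40%
LTV: 18,000 ÷ 19,000 = 94.7%, within 110% cap
Score 715 is in the 689–739 band; LTV 94.7% is in the 86.01–96% band → 9.375%.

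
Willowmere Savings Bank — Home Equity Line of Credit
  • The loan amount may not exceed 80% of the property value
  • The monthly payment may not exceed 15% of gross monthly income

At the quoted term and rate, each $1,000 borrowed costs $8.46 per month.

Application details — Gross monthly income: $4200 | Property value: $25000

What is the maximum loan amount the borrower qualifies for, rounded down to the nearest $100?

$20,000

Payment cap: 15% × $4,200 = $630/month.
At $8.46 per $1,000, that supports 630/8.46 × 1,000 ≈ $74,468 → $74,400.
LTV cap: 80% × $25,000 = $20,000 → $20,000.
Binding constraint: loan-to-value.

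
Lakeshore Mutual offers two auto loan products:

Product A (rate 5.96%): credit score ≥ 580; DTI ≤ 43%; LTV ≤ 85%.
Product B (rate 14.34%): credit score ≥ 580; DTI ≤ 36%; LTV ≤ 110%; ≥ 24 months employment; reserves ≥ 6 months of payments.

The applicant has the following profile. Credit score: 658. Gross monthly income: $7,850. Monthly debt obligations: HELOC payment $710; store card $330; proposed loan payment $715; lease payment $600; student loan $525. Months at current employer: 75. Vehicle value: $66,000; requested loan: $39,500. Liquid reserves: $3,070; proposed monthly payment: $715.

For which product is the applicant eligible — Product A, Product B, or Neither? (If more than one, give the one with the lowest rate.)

Total debts = (710 + 330 + 715 + 600 + 525) = 2,880; DTI = 2,880/7,850 = 36.7%.
LTV = 39,500/66,000 = 59.8%.
Reserves = 3,070/715 = 4.3 months.
Product A: score 658 ≥ 580; DTI 36.7% ≤ 43%; LTV 59.8% ≤ 85% → qualifies.
Product B: score 658 ≥ 580; DTI 36.7% > 36%; LTV 59.8% ≤ 110%; employment 75 ≥ 24 mo; reserves 4.3 < 6 mo → does not qualify.

Product A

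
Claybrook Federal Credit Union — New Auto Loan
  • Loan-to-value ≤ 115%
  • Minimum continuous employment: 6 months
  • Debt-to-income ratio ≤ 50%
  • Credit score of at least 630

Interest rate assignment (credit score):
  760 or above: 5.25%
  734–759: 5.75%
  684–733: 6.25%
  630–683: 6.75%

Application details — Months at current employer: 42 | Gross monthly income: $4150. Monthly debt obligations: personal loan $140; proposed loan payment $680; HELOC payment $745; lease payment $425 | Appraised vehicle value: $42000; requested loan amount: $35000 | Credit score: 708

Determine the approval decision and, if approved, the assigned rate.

Approved at 6.25%

Credit score 708 ≥ 630 (meets minimum)
Loan-to-value = 35,000/42,000 = 83.3% — pass (115% max)
Total monthly debts = (140 + 680 + 745 + 425) = 1,990. DTI: 1,990 ÷ 4,150 = 48%, within the 50% cap
Employment 42 ≥ 6 months
All requirements met. Score 708 falls in the 684–733 tier → 6.25%.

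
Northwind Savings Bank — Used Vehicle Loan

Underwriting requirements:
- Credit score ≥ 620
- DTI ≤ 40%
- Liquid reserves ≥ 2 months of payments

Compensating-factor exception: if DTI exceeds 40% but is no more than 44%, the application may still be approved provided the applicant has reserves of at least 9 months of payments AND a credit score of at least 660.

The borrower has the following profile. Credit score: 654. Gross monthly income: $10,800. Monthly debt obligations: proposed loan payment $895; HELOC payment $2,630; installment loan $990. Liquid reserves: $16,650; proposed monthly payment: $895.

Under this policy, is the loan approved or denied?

Credit score 654 ≥ 620 (meets base)
Total debts = (895 + 2,630 + 990) = 4,515. DTI: 4,515 ÷ 10,800 = 41.8%, over the 40% base limit.
Liquid reserves cover 16,650/895 = 18.6 months — ≥ 2 required
41.8% falls in the override range (40%–44%), so the compensating-factor test applies.
Reserves 18.6 ≥ 9 months; credit score 654 < 660.
Compensating-factor requirement not fully met.

Denied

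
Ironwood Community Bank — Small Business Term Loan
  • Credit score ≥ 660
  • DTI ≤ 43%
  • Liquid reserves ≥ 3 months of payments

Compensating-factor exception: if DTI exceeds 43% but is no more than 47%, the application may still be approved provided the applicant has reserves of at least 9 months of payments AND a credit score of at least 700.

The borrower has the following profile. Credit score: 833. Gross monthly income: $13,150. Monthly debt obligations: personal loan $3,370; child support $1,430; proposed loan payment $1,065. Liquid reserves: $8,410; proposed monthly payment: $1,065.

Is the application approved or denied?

Denied

Credit score 833 ≥ 660 (meets base)
Total debts = (3,370 + 1,430 + 1,065) = 5,865. DTI: 5,865 ÷ 13,150 = 44.6%, over the 43% base limit.
Liquid reserves cover 8,410/1,065 = 7.9 months — ≥ 3 required
DTI 44.6% is within the 43%–47% exception band; checking compensating factors.
Override check — reserves: 7.9 mo (short of 9); score: 833 (ok).
Compensating-factor requirement not fully met.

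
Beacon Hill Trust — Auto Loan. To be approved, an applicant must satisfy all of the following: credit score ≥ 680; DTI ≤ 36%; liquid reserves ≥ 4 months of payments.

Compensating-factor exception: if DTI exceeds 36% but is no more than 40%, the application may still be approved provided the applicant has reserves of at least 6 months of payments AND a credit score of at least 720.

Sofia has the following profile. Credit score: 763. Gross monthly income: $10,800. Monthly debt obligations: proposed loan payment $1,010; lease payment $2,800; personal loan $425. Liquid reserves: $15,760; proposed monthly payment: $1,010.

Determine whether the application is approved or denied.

Approved

Credit score 763 ≥ 680 (meets base)
Total debts = (1,010 + 2,800 + 425) = 4,235. DTI: 4,235 ÷ 10,800 = 39.2%, over the 36% base limit.
Liquid reserves cover 15,760/1,010 = 15.6 months — ≥ 4 required
39.2% falls in the override range (36%–40%), so the compensating-factor test applies.
Override check — reserves: 15.6 mo (ok); score: 763 (ok).
Both override conditions satisfied; DTI exception granted.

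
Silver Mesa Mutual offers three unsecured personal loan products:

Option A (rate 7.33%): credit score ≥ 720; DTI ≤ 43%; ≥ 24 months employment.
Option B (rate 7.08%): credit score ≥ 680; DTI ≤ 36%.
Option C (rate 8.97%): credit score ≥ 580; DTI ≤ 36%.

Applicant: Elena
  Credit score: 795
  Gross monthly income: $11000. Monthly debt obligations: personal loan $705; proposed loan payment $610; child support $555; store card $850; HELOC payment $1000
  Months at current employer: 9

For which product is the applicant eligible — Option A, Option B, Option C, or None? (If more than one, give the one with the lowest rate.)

Total debts = (705 + 610 + 555 + 850 + 1,000) = 3,720; DTI = 3,720/11,000 = 33.8%.
Option A: score 795 ≥ 720; DTI 33.8% ≤ 43%; employment 9 < 24 mo → does not qualify.
Option B: score 795 ≥ 680; DTI 33.8% ≤ 36% → qualifies.
Option C: score 795 ≥ 580; DTI 33.8% ≤ 36% → qualifies.
Qualifying: Option B, Option C. Lowest rate is 7.08% → Option B.

Option B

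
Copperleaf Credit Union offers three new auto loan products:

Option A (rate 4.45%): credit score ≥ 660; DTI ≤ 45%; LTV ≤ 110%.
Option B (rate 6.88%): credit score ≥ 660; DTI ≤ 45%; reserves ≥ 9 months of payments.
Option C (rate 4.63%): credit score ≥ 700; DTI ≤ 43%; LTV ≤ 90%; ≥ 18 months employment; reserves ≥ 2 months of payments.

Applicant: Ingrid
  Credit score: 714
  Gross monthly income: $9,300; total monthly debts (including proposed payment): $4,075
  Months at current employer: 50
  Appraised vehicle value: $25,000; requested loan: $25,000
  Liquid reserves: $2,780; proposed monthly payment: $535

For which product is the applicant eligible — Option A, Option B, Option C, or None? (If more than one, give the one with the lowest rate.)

Option A

DTI = 4,075/9,300 = 43.8%.
LTV = 25,000/25,000 = 100%.
Reserves = 2,780/535 = 5.2 months.
Option A: score 714 ≥ 660; DTI 43.8% ≤ 45%; LTV 100% ≤ 110% → qualifies.
Option B: score 714 ≥ 660; DTI 43.8% ≤ 45%; reserves 5.2 < 9 mo → does not qualify.
Option C: score 714 ≥ 700; DTI 43.8% > 43%; LTV 100% > 90%; employment 50 ≥ 18 mo; reserves 5.2 ≥ 2 mo → does not qualify.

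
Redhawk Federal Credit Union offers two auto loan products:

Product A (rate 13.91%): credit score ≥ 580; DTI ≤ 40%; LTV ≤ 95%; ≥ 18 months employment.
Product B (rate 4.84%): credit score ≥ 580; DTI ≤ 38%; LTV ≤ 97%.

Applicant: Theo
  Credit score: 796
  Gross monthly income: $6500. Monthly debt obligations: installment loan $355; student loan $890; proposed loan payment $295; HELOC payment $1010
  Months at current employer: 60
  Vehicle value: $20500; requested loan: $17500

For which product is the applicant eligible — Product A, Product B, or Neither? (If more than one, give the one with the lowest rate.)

Product A

Total debts = (355 + 890 + 295 + 1,010) = 2,550; DTI = 2,550/6,500 = 39.2%.
LTV = 17,500/20,500 = 85.4%.
Product A: score 796 ≥ 580; DTI 39.2% ≤ 40%; LTV 85.4% ≤ 95%; employment 60 ≥ 18 mo → qualifies.
Product B: score 796 ≥ 580; DTI 39.2% > 38%; LTV 85.4% ≤ 97% → does not qualify.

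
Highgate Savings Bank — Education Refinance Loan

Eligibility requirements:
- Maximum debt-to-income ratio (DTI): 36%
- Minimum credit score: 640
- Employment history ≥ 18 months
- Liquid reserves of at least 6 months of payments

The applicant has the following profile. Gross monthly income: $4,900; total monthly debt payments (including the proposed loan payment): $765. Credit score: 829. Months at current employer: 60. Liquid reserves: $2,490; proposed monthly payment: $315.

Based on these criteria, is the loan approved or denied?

DTI: 765 ÷ 4,900 = 15.6%, within the 36% cap
Credit score 829 ≥ 640 (meets)
Employment 60 ≥ 18 months
Liquid reserves cover 2,490/315 = 7.9 months — ≥ 6 required
All criteria satisfied.

Approved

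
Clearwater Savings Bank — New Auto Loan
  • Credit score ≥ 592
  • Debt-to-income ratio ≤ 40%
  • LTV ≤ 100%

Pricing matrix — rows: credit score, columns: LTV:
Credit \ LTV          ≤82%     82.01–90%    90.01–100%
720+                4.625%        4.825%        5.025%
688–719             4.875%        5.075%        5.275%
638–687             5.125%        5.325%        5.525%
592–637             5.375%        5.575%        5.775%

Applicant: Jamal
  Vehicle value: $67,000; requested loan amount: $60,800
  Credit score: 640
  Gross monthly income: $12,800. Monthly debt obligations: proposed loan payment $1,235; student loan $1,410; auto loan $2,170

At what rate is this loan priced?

Credit score 640 ≥ 592; Total monthly debts = (1,235 + 1,410 + 2,170) = 4,815. Debt-to-income = 4,815/12,800 = 37.6% — meets 40% limit
LTV: 60,800 ÷ 67,000 = 90.7%, within 100% cap
Credit 640 → row 638–687; LTV 90.7% → column 90.01–100%. Grid cell → 5.525%.

5.525%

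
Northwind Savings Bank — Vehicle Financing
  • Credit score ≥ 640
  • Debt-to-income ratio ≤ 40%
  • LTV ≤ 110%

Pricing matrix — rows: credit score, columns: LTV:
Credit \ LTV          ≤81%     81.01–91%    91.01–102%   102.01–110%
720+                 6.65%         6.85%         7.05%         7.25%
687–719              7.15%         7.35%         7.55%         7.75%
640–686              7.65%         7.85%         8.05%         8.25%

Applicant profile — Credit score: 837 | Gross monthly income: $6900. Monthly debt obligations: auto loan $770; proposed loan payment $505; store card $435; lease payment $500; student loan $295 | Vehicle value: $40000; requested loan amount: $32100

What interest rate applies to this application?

6.65%

Credit score 837 ≥ 640; Total monthly debts = (770 + 505 + 435 + 500 + 295) = 2,505. DTI = 2,505/6,900 = 36.3% ≤ 40%
LTV: 32,100 ÷ 40,000 = 80.2%, within 110% cap
Score 837 is in the 720+ band; LTV 80.2% is in the ≤81% band → 6.65%.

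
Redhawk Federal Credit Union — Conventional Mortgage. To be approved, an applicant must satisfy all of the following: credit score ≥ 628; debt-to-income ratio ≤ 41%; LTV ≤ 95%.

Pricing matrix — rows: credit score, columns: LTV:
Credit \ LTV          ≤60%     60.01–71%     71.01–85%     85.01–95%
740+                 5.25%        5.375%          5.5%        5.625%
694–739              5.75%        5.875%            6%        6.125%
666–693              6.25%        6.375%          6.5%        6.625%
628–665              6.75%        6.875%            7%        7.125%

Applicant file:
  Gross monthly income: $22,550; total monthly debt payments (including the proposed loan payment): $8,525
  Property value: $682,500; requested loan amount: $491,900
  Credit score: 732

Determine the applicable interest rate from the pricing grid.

Credit score 732 ≥ 628; Debt-to-income = 8,525/22,550 = 37.8% — meets 41% limit
LTV = 491,900/682,500 = 72.1% ≤ 95%
Credit 732 → row 694–739; LTV 72.1% → column 71.01–85%. Grid cell → 6%.

6%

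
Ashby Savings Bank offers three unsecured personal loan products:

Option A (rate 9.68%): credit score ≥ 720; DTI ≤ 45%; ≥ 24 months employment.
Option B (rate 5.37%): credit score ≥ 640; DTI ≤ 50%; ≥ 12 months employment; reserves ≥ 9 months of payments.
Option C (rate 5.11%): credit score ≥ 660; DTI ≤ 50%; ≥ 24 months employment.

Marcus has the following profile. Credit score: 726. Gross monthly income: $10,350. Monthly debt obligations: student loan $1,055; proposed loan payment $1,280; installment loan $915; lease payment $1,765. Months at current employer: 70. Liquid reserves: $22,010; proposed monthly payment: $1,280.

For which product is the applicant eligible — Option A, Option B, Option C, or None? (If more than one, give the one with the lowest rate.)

Option C

Total debts = (1,055 + 1,280 + 915 + 1,765) = 5,015; DTI = 5,015/10,350 = 48.5%.
Reserves = 22,010/1,280 = 17.2 months.
Option A: score 726 ≥ 720; DTI 48.5% > 45%; employment 70 ≥ 24 mo → does not qualify.
Option B: score 726 ≥ 640; DTI 48.5% ≤ 50%; employment 70 ≥ 12 mo; reserves 17.2 ≥ 9 mo → qualifies.
Option C: score 726 ≥ 660; DTI 48.5% ≤ 50%; employment 70 ≥ 24 mo → qualifies.
Qualifying: Option B, Option C. Lowest rate is 5.11% → Option C.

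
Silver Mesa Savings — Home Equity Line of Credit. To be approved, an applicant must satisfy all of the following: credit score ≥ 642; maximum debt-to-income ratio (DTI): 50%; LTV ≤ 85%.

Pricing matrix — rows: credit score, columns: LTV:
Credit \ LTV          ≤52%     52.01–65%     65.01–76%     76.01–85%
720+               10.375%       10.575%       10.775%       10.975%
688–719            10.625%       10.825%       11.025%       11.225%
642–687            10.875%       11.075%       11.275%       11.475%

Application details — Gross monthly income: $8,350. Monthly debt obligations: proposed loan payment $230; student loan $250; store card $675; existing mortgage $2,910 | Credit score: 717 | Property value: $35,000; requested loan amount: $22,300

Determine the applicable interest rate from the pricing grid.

10.825%

Credit score 717 ≥ 642; Total monthly debts = (230 + 250 + 675 + 2,910) = 4,065. DTI: 4,065 ÷ 8,350 = 48.7%, within the 50% cap
LTV: 22,300 ÷ 35,000 = 63.7%, within 85% cap
Row: 717 falls in 688–719. Column: 63.7% falls in 52.01–65%. Rate = 10.825%.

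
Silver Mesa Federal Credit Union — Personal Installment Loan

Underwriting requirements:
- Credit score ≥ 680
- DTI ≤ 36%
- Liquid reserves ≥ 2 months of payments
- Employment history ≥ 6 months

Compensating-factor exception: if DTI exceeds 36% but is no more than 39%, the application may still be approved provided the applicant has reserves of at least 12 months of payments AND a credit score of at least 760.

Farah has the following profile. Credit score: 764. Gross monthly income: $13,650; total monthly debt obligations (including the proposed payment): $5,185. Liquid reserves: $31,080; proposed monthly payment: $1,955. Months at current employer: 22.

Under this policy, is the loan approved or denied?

Credit score 764 ≥ 680 (meets base)
DTI: 5,185 ÷ 13,650 = 38%, over the 36% base limit.
Reserves = 31,080/1,955 = 15.9 months ≥ 2
Employment 22 ≥ 6 months
DTI 38% is within the 36%–39% exception band; checking compensating factors.
Reserves 15.9 ≥ 12 months; credit score 764 ≥ 760.
Both override conditions satisfied; DTI exception granted.

Approved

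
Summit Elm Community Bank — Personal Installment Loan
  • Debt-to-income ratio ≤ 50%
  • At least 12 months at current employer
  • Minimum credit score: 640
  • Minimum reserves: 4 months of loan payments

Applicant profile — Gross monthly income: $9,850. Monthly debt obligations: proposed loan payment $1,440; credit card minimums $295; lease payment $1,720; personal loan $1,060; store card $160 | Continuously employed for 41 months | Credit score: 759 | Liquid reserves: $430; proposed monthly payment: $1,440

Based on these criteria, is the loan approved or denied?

Denied

Total monthly debts = (1,440 + 295 + 1,720 + 1,060 + 160) = 4,675. DTI: 4,675 ÷ 9,850 = 47.5%, within the 50% cap
Employment 41 ≥ 12 months
Credit score 759 ≥ 640 (meets)
Reserves: 430 ÷ 1,440 = 0.3 months (below 4-month minimum)
Fails on reserves.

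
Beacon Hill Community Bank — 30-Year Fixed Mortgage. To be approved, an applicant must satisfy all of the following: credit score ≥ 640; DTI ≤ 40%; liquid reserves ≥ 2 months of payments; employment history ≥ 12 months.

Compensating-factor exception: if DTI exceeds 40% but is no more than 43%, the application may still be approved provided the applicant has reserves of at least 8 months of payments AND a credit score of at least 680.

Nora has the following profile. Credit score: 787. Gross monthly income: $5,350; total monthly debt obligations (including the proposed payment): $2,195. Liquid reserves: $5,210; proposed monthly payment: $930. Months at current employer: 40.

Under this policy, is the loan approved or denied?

Credit score 787 ≥ 640 (meets base)
DTI = 2,195/5,350 = 41% > 40% — standard DTI limit exceeded.
Reserves: 5,210 ÷ 930 = 5.6 months (meets 2-month minimum)
Employment 40 ≥ 12 months
41% falls in the override range (40%–43%), so the compensating-factor test applies.
Reserves 5.6 < 8 months; credit score 787 ≥ 680.
Compensating-factor requirement not fully met.

Denied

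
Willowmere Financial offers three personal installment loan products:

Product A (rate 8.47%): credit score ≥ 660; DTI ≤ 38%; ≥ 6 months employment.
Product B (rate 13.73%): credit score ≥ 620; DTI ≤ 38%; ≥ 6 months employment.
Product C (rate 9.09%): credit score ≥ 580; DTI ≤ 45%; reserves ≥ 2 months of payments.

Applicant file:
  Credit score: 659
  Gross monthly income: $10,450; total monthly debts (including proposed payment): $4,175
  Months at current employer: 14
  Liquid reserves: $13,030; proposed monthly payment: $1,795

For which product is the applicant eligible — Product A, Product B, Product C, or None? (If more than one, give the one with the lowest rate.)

DTI = 4,175/10,450 = 40%.
Reserves = 13,030/1,795 = 7.3 months.
Product A: score 659 < 660; DTI 40% > 38%; employment 14 ≥ 6 mo → does not qualify.
Product B: score 659 ≥ 620; DTI 40% > 38%; employment 14 ≥ 6 mo → does not qualify.
Product C: score 659 ≥ 580; DTI 40% ≤ 45%; reserves 7.3 ≥ 2 mo → qualifies.

Product C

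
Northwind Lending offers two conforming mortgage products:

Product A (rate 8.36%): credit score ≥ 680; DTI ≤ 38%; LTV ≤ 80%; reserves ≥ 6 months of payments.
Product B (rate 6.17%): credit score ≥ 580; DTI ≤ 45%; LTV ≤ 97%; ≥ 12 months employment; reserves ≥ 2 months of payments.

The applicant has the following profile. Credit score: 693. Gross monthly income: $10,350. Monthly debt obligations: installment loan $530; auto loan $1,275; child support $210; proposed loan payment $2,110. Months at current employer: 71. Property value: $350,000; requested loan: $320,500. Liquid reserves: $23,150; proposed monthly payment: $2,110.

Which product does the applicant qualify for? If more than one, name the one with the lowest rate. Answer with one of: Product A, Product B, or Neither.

Total debts = (530 + 1,275 + 210 + 2,110) = 4,125; DTI = 4,125/10,350 = 39.9%.
LTV = 320,500/350,000 = 91.6%.
Reserves = 23,150/2,110 = 11.0 months.
Product A: score 693 ≥ 680; DTI 39.9% > 38%; LTV 91.6% > 80%; reserves 11.0 ≥ 6 mo → does not qualify.
Product B: score 693 ≥ 580; DTI 39.9% ≤ 45%; LTV 91.6% ≤ 97%; employment 71 ≥ 12 mo; reserves 11.0 ≥ 2 mo → qualifies.

Product B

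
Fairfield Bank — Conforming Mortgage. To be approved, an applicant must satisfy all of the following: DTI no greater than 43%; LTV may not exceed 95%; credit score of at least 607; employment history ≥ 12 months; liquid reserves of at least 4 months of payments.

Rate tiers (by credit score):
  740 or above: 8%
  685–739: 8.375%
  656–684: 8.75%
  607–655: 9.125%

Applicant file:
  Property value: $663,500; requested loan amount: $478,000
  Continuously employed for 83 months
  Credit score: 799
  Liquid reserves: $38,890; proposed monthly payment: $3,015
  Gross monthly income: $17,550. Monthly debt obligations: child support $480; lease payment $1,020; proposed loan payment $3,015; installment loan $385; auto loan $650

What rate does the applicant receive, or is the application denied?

Approved at 8%

Credit score 799 ≥ 607 (meets minimum)
Total monthly debts = (480 + 1,020 + 3,015 + 385 + 650) = 5,550. Debt-to-income = 5,550/17,550 = 31.6% — meets 43% limit
Loan-to-value = 478,000/663,500 = 72% — pass (95% max)
Employment 83 ≥ 12 months
Reserves: 38,890 ÷ 3,015 = 12.9 months (meets 4-month minimum)
All requirements met. Score 799 falls in the 740 or above tier → 8%.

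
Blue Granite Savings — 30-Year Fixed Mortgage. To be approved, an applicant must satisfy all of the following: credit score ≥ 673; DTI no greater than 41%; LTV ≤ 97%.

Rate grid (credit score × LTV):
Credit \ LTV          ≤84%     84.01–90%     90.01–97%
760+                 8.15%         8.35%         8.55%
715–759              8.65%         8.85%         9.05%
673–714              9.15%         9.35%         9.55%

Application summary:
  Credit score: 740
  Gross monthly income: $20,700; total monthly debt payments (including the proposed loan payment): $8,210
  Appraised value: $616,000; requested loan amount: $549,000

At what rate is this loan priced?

8.85%

Credit score 740 ≥ 673; Debt-to-income = 8,210/20,700 = 39.7% — meets 41% limit
Loan-to-value = 549,000/616,000 = 89.1% — pass (97% max)
Score 740 is in the 715–759 band; LTV 89.1% is in the 84.01–90% band → 8.85%.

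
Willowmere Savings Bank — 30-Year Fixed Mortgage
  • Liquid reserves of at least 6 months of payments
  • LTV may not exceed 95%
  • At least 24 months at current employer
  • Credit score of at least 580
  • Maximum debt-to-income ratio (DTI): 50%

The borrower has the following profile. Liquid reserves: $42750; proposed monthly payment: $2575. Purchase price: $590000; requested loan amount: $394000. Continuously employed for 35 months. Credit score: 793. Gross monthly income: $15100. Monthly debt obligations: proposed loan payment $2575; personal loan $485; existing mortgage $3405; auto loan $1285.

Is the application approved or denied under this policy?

Denied

Liquid reserves cover 42,750/2,575 = 16.6 months — ≥ 6 required
LTV: 394,000 ÷ 590,000 = 66.8%, within 95% cap
Employment 35 ≥ 24 months
Credit score 793 ≥ 580 (meets)
Total monthly debts = (2,575 + 485 + 3,405 + 1,285) = 7,750. DTI: 7,750 ÷ 15,100 = 51.3%, exceeds the 50% cap
Fails on DTI.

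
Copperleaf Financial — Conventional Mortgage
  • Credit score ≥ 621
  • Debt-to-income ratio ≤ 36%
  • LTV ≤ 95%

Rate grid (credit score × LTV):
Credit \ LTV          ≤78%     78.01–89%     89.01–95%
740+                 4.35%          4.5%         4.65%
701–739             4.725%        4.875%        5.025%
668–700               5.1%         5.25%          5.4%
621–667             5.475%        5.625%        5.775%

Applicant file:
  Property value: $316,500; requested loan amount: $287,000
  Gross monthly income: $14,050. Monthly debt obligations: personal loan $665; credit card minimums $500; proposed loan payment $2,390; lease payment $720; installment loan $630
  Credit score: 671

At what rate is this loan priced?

Credit score 671 ≥ 621; Total monthly debts = (665 + 500 + 2,390 + 720 + 630) = 4,905. DTI: 4,905 ÷ 14,050 = 34.9%, within the 36% cap
Loan-to-value = 287,000/316,500 = 90.7% — pass (95% max)
Credit 671 → row 668–700; LTV 90.7% → column 89.01–95%. Grid cell → 5.4%.

5.4%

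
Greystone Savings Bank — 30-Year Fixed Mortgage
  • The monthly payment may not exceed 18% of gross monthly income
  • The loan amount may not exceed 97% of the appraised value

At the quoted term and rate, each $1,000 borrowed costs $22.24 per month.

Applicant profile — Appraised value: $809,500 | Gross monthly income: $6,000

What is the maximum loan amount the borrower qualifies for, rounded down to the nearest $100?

Payment cap: 18% × $6,000 = $1,080/month.
At $22.24 per $1,000, that supports 1,080/22.24 × 1,000 ≈ $48,561 → $48,500.
LTV cap: 97% × $809,500 = $785,215 → $785,200.
Binding constraint: payment-to-income.

$48,500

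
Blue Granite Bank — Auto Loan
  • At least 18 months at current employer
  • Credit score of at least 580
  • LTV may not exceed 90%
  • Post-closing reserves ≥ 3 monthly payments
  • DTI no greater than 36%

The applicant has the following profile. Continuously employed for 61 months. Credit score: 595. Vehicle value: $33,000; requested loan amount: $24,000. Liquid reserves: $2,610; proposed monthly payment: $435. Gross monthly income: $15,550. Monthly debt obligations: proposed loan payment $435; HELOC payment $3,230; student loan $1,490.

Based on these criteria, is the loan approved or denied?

Employment 61 ≥ 18 months
Credit score 595 ≥ 580 (meets)
LTV: 24,000 ÷ 33,000 = 72.7%, within 90% cap
Reserves: 2,610 ÷ 435 = 6.0 months (meets 3-month minimum)
Total monthly debts = (435 + 3,230 + 1,490) = 5,155. Debt-to-income = 5,155/15,550 = 33.2% — meets 36% limit
All criteria satisfied.

Approved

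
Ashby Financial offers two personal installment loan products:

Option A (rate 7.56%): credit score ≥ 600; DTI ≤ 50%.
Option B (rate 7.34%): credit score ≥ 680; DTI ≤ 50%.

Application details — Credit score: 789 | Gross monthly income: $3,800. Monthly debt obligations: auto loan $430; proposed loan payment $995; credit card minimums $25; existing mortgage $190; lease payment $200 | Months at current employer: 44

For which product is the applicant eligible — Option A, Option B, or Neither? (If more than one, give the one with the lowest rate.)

Option B

Total debts = (430 + 995 + 25 + 190 + 200) = 1,840; DTI = 1,840/3,800 = 48.4%.
Option A: score 789 ≥ 600; DTI 48.4% ≤ 50% → qualifies.
Option B: score 789 ≥ 680; DTI 48.4% ≤ 50% → qualifies.
Qualifying: Option A, Option B. Lowest rate is 7.34% → Option B.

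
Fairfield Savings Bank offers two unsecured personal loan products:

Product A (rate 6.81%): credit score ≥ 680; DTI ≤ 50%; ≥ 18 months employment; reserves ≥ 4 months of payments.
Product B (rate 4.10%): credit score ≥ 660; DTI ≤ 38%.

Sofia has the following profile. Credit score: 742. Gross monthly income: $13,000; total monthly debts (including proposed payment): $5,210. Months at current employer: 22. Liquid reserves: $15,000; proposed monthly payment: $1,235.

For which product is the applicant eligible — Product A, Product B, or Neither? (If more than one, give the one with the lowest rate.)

DTI = 5,210/13,000 = 40.1%.
Reserves = 15,000/1,235 = 12.1 months.
Product A: score 742 ≥ 680; DTI 40.1% ≤ 50%; employment 22 ≥ 18 mo; reserves 12.1 ≥ 4 mo → qualifies.
Product B: score 742 ≥ 660; DTI 40.1% > 38% → does not qualify.

Product A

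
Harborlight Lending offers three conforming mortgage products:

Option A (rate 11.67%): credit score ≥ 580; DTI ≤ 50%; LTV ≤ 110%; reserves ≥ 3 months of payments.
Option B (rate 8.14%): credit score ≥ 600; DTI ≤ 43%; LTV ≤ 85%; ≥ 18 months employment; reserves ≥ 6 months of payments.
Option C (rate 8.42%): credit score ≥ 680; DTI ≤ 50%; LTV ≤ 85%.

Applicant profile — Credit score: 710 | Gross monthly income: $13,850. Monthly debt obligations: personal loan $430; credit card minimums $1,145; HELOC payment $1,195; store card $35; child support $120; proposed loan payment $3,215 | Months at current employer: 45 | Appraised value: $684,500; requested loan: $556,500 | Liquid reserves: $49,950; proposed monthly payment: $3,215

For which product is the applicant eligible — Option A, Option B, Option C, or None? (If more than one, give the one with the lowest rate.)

Total debts = (430 + 1,145 + 1,195 + 35 + 120 + 3,215) = 6,140; DTI = 6,140/13,850 = 44.3%.
LTV = 556,500/684,500 = 81.3%.
Reserves = 49,950/3,215 = 15.5 months.
Option A: score 710 ≥ 580; DTI 44.3% ≤ 50%; LTV 81.3% ≤ 110%; reserves 15.5 ≥ 3 mo → qualifies.
Option B: score 710 ≥ 600; DTI 44.3% > 43%; LTV 81.3% ≤ 85%; employment 45 ≥ 18 mo; reserves 15.5 ≥ 6 mo → does not qualify.
Option C: score 710 ≥ 680; DTI 44.3% ≤ 50%; LTV 81.3% ≤ 85% → qualifies.
Qualifying: Option A, Option C. Lowest rate is 8.42% → Option C.

Option C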